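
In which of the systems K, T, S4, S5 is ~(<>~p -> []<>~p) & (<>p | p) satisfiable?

K, T, S4

S5-tableau for the formula:
1. ~(<>~p -> []<>~p) & (<>p | p), u
2. ~(<>~p -> []<>~p), u   [&-rule on 1]
3. <>p | p, u   [&-rule on 1]
4. <>~p, u   [~->-rule on 2]
5. ~[]<>~p, u   [~->-rule on 2]
6. <>p, u   [|-rule on 3 (branches; this branch)]
7. ~p, v   [<>-rule on 4: fresh world v, uRv]
8. ~<>~p, w   [~[]-rule on 5: fresh world w, uRw]
9. p, u   [~<>-rule on 8 via wRu]
10. p, v   [~<>-rule on 8 via wRv]
Accessibility: uRu, uRv, uRw, vRu, vRv, vRw, wRu, wRv, wRw
Branch closes: p and ~p both at v.
Every branch closes (one shown): unsatisfiable in S5.
S4-tableau for the formula:
1. ~(<>~p -> []<>~p) & (<>p | p), u
2. ~(<>~p -> []<>~p), u   [&-rule on 1]
3. <>p | p, u   [&-rule on 1]
4. <>~p, u   [~->-rule on 2]
5. ~[]<>~p, u   [~->-rule on 2]
6. p, u   [|-rule on 3 (branches; this branch)]
7. ~p, v   [<>-rule on 4: fresh world v, uRv]
8. ~<>~p, w   [~[]-rule on 5: fresh world w, uRw]
9. p, w   [~<>-rule on 8 via wRw]
Accessibility: uRu, uRv, uRw, vRv, wRw
Complete open branch: satisfiable in S4, hence also in K, T (this S4-model is also a K-model and a T-model).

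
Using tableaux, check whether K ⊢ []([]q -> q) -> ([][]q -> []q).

Tableau for the negation ~([]([]q -> q) -> ([][]q -> []q)):
1. ~([]([]q -> q) -> ([][]q -> []q)), u
2. []([]q -> q), u   [~->-rule on 1]
3. ~([][]q -> []q), u   [~->-rule on 1]
4. [][]q, u   [~->-rule on 3]
5. ~[]q, u   [~->-rule on 3]
6. ~q, v   [~[]-rule on 5: fresh world v, uRv]
7. []q -> q, v   [[]-rule on 2 via uRv]
8. []q, v   [[]-rule on 4 via uRv]
9. ~[]q, v   [->-rule on 7 (branches; this branch)]
10. ~q, w   [~[]-rule on 9: fresh world w, vRw]
11. q, w   [[]-rule on 8 via vRw]
Accessibility: uRv, vRw
Branch closes: q and ~q both at w.
Every branch of the negation's tableau closes; the branch above is one of them.

Valid in K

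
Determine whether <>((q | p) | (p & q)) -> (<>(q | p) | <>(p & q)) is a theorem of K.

Tableau for the negation ~(<>((q | p) | (p & q)) -> (<>(q | p) | <>(p & q))):
1. ~(<>((q | p) | (p & q)) -> (<>(q | p) | <>(p & q))), w0
2. <>((q | p) | (p & q)), w0
3. ~(<>(q | p) | <>(p & q)), w0
4. ~<>(q | p), w0
5. ~<>(p & q), w0
6. (q | p) | (p & q), w1
7. ~(q | p), w1
8. ~q, w1
9. ~p, w1
10. ~(p & q), w1
11. q | p, w1
12. p, w1
Accessibility: w0Rw1
Branch closes: p and ~p both at w1.
Every branch of the negation's tableau closes; the branch above is one of them.

Valid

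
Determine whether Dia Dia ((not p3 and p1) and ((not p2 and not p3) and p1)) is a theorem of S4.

Not valid

Tableau for the negation not Dia Dia ((not p3 and p1) and ((not p2 and not p3) and p1)):
1. not Dia Dia ((not p3 and p1) and ((not p2 and not p3) and p1)), 0
2. not Dia ((not p3 and p1) and ((not p2 and not p3) and p1)), 0
3. not ((not p3 and p1) and ((not p2 and not p3) and p1)), 0
4. not ((not p2 and not p3) and p1), 0
5. not p1, 0
Accessibility: 0R0
The negation has an open branch (countermodel exists).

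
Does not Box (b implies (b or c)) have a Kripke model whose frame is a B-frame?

1. not Box (b implies (b or c)), u
2. not (b implies (b or c)), v
3. b, v
4. not (b or c), v
5. not b, v
6. not c, v
Accessibility: uRu, uRv, vRu, vRv
Branch closes: b and not b both at v.
All branches of the tableau close; one closing branch shown above.

Unsatisfiable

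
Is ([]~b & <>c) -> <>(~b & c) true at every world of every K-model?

Tableau for the negation ~(([]~b & <>c) -> <>(~b & c)):
1. ~(([]~b & <>c) -> <>(~b & c)), w0
2. []~b & <>c, w0
3. ~<>(~b & c), w0
4. []~b, w0
5. <>c, w0
6. c, w1
7. ~(~b & c), w1
8. ~b, w1
9. ~c, w1
Accessibility: w0Rw1
Branch closes: c and ~c both at w1.
Every branch of the negation's tableau closes; the branch above is one of them.

Valid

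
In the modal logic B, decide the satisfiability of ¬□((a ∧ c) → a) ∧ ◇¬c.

1. ¬□((a ∧ c) → a) ∧ ◇¬c, w0
2. ¬□((a ∧ c) → a), w0   [∧-rule on 1]
3. ◇¬c, w0   [∧-rule on 1]
4. ¬((a ∧ c) → a), w1   [¬□-rule on 2: fresh world w1, w0Rw1]
5. a ∧ c, w1   [¬→-rule on 4]
6. ¬a, w1   [¬→-rule on 4]
7. a, w1   [∧-rule on 5]
8. c, w1   [∧-rule on 5]
Accessibility: w0Rw0, w0Rw1, w1Rw0, w1Rw1
Branch closes: a and ¬a both at w1.
Every branch closes; the branch above is one of them.

No, unsatisfiable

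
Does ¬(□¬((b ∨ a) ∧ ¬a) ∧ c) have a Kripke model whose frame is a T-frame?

1. ¬(□¬((b ∨ a) ∧ ¬a) ∧ c), 0
2. ¬c, 0   [¬∧-rule on 1 (branches; this branch)]
Accessibility: 0R0

Satisfiable (open branch found)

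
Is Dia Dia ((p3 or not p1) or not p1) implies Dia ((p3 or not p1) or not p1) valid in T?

Not valid

Tableau for the negation not (Dia Dia ((p3 or not p1) or not p1) implies Dia ((p3 or not p1) or not p1)):
1. not (Dia Dia ((p3 or not p1) or not p1) implies Dia ((p3 or not p1) or not p1)), 0
2. Dia Dia ((p3 or not p1) or not p1), 0
3. not Dia ((p3 or not p1) or not p1), 0
4. not ((p3 or not p1) or not p1), 0
5. not (p3 or not p1), 0
6. p1, 0
7. not p3, 0
8. Dia ((p3 or not p1) or not p1), 1
9. not ((p3 or not p1) or not p1), 1
10. not (p3 or not p1), 1
11. p1, 1
12. not p3, 1
13. (p3 or not p1) or not p1, 2
14. not p1, 2
Accessibility: 0R0, 0R1, 1R1, 1R2, 2R2
The negation has an open branch (countermodel exists).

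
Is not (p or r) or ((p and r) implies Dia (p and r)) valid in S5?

Valid in S5

Tableau for the negation not (not (p or r) or ((p and r) implies Dia (p and r))):
1. not (not (p or r) or ((p and r) implies Dia (p and r))), w0
2. p or r, w0
3. not ((p and r) implies Dia (p and r)), w0
4. p and r, w0
5. not Dia (p and r), w0
6. p, w0
7. r, w0
8. not (p and r), w0
9. not r, w0
Accessibility: w0Rw0
Branch closes: r and not r both at w0.
All branches of the negation close; one closing branch shown above.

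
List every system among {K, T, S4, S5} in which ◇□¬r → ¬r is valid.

S4-tableau for the negation ¬(◇□¬r → ¬r):
1. ¬(◇□¬r → ¬r), 0
2. ◇□¬r, 0   [¬→-rule on 1]
3. r, 0   [¬→-rule on 1]
4. □¬r, 1   [◇-rule on 2: fresh world 1, 0R1]
5. ¬r, 1   [□-rule on 4 via 1R1]
Accessibility: 0R0, 0R1, 1R1
Complete open branch: countermodel on an S4-frame, so not valid in S4, nor in K, T (the same frame is also a K-frame and a T-frame).
S5-tableau for the negation ¬(◇□¬r → ¬r):
1. ¬(◇□¬r → ¬r), 0
2. ◇□¬r, 0   [¬→-rule on 1]
3. r, 0   [¬→-rule on 1]
4. □¬r, 1   [◇-rule on 2: fresh world 1, 0R1]
5. ¬r, 0   [□-rule on 4 via 1R0]
Accessibility: 0R0, 0R1, 1R0, 1R1
Branch closes: r and ¬r both at 0.
Every branch closes (one shown): valid in S5.

S5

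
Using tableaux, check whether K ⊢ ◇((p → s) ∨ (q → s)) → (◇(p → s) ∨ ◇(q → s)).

Valid in K

Tableau for the negation ¬(◇((p → s) ∨ (q → s)) → (◇(p → s) ∨ ◇(q → s))):
1. ¬(◇((p → s) ∨ (q → s)) → (◇(p → s) ∨ ◇(q → s))), w0
2. ◇((p → s) ∨ (q → s)), w0
3. ¬(◇(p → s) ∨ ◇(q → s)), w0
4. ¬◇(p → s), w0
5. ¬◇(q → s), w0
6. (p → s) ∨ (q → s), w1
7. ¬(p → s), w1
8. p, w1
9. ¬s, w1
10. ¬(q → s), w1
11. q, w1
12. q → s, w1
13. s, w1
Accessibility: w0Rw1
Branch closes: s and ¬s both at w1.
Every branch of the negation's tableau closes; the branch above is one of them.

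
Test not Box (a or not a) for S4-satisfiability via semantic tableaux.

1. not Box (a or not a), 0
2. not (a or not a), 1   [neg-Box-rule on 1: fresh world 1, 0R1]
3. not a, 1   [neg-or-rule on 2]
4. a, 1   [neg-or-rule on 2]
Accessibility: 0R0, 0R1, 1R1
Branch closes: a and not a both at 1.
(One branch shown.) All branches close.

No, unsatisfiable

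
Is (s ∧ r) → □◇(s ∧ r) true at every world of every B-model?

Valid

Tableau for the negation ¬((s ∧ r) → □◇(s ∧ r)):
1. ¬((s ∧ r) → □◇(s ∧ r)), u
2. s ∧ r, u
3. ¬□◇(s ∧ r), u
4. s, u
5. r, u
6. ¬◇(s ∧ r), v
7. ¬(s ∧ r), u
8. ¬(s ∧ r), v
9. ¬r, u
Accessibility: uRu, uRv, vRu, vRv
Branch closes: r and ¬r both at u.
Every branch of the negation's tableau closes; the branch above is one of them.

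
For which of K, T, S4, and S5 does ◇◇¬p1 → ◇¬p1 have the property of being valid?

S4, S5

T-tableau for the negation ¬(◇◇¬p1 → ◇¬p1):
1. ¬(◇◇¬p1 → ◇¬p1), w0
2. ◇◇¬p1, w0
3. ¬◇¬p1, w0
4. p1, w0
5. ◇¬p1, w1
6. p1, w1
7. ¬p1, w2
Accessibility: w0Rw0, w0Rw1, w1Rw1, w1Rw2, w2Rw2
Complete open branch: countermodel on a T-frame, so not valid in T, nor in K (the same frame is also a K-frame).
S4-tableau for the negation ¬(◇◇¬p1 → ◇¬p1):
1. ¬(◇◇¬p1 → ◇¬p1), w0
2. ◇◇¬p1, w0
3. ¬◇¬p1, w0
4. p1, w0
5. ◇¬p1, w1
6. p1, w1
7. ¬p1, w2
8. p1, w2
Accessibility: w0Rw0, w0Rw1, w0Rw2, w1Rw1, w1Rw2, w2Rw2
Branch closes: p1 and ¬p1 both at w2.
Every branch closes (one shown): valid in S4, hence also in S5 (every theorem of S4 is a theorem of S5).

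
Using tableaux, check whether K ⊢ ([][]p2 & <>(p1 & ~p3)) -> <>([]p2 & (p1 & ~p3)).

Valid

Tableau for the negation ~(([][]p2 & <>(p1 & ~p3)) -> <>([]p2 & (p1 & ~p3))):
1. ~(([][]p2 & <>(p1 & ~p3)) -> <>([]p2 & (p1 & ~p3))), u
2. [][]p2 & <>(p1 & ~p3), u
3. ~<>([]p2 & (p1 & ~p3)), u
4. [][]p2, u
5. <>(p1 & ~p3), u
6. p1 & ~p3, v
7. p1, v
8. ~p3, v
9. ~([]p2 & (p1 & ~p3)), v
10. []p2, v
11. ~[]p2, v
12. ~p2, w
13. p2, w
Accessibility: uRv, vRw
Branch closes: p2 and ~p2 both at w.
Every branch of the negation's tableau closes; the branch above is one of them.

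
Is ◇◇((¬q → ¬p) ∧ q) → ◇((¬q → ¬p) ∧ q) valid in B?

Tableau for the negation ¬(◇◇((¬q → ¬p) ∧ q) → ◇((¬q → ¬p) ∧ q)):
1. ¬(◇◇((¬q → ¬p) ∧ q) → ◇((¬q → ¬p) ∧ q)), w0
2. ◇◇((¬q → ¬p) ∧ q), w0
3. ¬◇((¬q → ¬p) ∧ q), w0
4. ¬((¬q → ¬p) ∧ q), w0
5. ¬q, w0
6. ◇((¬q → ¬p) ∧ q), w1
7. ¬((¬q → ¬p) ∧ q), w1
8. ¬q, w1
9. (¬q → ¬p) ∧ q, w2
10. ¬q → ¬p, w2
11. q, w2
12. ¬p, w2
Accessibility: w0Rw0, w0Rw1, w1Rw0, w1Rw1, w1Rw2, w2Rw1, w2Rw2
The negation has an open branch (countermodel exists).

Invalid (countermodel exists)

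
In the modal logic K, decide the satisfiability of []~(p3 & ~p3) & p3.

1. []~(p3 & ~p3) & p3, w0
2. []~(p3 & ~p3), w0   [&-rule on 1]
3. p3, w0   [&-rule on 1]

Satisfiable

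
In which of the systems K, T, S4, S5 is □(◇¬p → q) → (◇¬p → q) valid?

T-tableau for the negation ¬(□(◇¬p → q) → (◇¬p → q)):
1. ¬(□(◇¬p → q) → (◇¬p → q)), 0
2. □(◇¬p → q), 0   [¬→-rule on 1]
3. ¬(◇¬p → q), 0   [¬→-rule on 1]
4. ◇¬p, 0   [¬→-rule on 3]
5. ¬q, 0   [¬→-rule on 3]
6. ◇¬p → q, 0   [□-rule on 2 via 0R0]
7. ¬◇¬p, 0   [→-rule on 6 (branches; this branch)]
8. p, 0   [¬◇-rule on 7 via 0R0]
9. ¬p, 1   [◇-rule on 4: fresh world 1, 0R1]
10. ◇¬p → q, 1   [□-rule on 2 via 0R1]
11. p, 1   [¬◇-rule on 7 via 0R1]
Accessibility: 0R0, 0R1, 1R1
Branch closes: p and ¬p both at 1.
Every branch closes (one shown): valid in T, hence also in S4, S5 (every theorem of T is a theorem of S4 and S5).
K-tableau for the negation ¬(□(◇¬p → q) → (◇¬p → q)):
1. ¬(□(◇¬p → q) → (◇¬p → q)), 0
2. □(◇¬p → q), 0   [¬→-rule on 1]
3. ¬(◇¬p → q), 0   [¬→-rule on 1]
4. ◇¬p, 0   [¬→-rule on 3]
5. ¬q, 0   [¬→-rule on 3]
6. ¬p, 1   [◇-rule on 4: fresh world 1, 0R1]
7. ◇¬p → q, 1   [□-rule on 2 via 0R1]
8. q, 1   [→-rule on 7 (branches; this branch)]
Accessibility: 0R1
Complete open branch: countermodel on a K-frame, so not valid in K.

T, S4, S5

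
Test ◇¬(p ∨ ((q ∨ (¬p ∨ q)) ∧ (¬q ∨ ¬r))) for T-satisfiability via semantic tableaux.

1. ◇¬(p ∨ ((q ∨ (¬p ∨ q)) ∧ (¬q ∨ ¬r))), w0
2. ¬(p ∨ ((q ∨ (¬p ∨ q)) ∧ (¬q ∨ ¬r))), w1
3. ¬p, w1
4. ¬((q ∨ (¬p ∨ q)) ∧ (¬q ∨ ¬r)), w1
5. ¬(¬q ∨ ¬r), w1
6. q, w1
7. r, w1
Accessibility: w0Rw0, w0Rw1, w1Rw1

Yes, satisfiable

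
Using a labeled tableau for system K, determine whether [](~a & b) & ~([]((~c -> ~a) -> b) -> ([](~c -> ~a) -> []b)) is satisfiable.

1. [](~a & b) & ~([]((~c -> ~a) -> b) -> ([](~c -> ~a) -> []b)), u
2. [](~a & b), u   [&-rule on 1]
3. ~([]((~c -> ~a) -> b) -> ([](~c -> ~a) -> []b)), u   [&-rule on 1]
4. []((~c -> ~a) -> b), u   [~->-rule on 3]
5. ~([](~c -> ~a) -> []b), u   [~->-rule on 3]
6. [](~c -> ~a), u   [~->-rule on 5]
7. ~[]b, u   [~->-rule on 5]
8. ~b, v   [~[]-rule on 7: fresh world v, uRv]
9. ~a & b, v   [[]-rule on 2 via uRv]
10. ~a, v   [&-rule on 9]
11. b, v   [&-rule on 9]
Accessibility: uRv
Branch closes: b and ~b both at v.
All branches of the tableau close; one closing branch shown above.

Unsatisfiable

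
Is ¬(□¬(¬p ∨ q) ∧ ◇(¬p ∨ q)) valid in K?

Tableau for the negation □¬(¬p ∨ q) ∧ ◇(¬p ∨ q):
1. □¬(¬p ∨ q) ∧ ◇(¬p ∨ q), w0
2. □¬(¬p ∨ q), w0   [∧-rule on 1]
3. ◇(¬p ∨ q), w0   [∧-rule on 1]
4. ¬p ∨ q, w1   [◇-rule on 3: fresh world w1, w0Rw1]
5. ¬(¬p ∨ q), w1   [□-rule on 2 via w0Rw1]
6. p, w1   [¬∨-rule on 5]
7. ¬q, w1   [¬∨-rule on 5]
8. q, w1   [∨-rule on 4 (branches; this branch)]
Accessibility: w0Rw1
Branch closes: q and ¬q both at w1.
All branches of the negation close; one closing branch shown above.

Yes, valid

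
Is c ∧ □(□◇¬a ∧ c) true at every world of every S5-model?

No, not valid

Tableau for the negation ¬(c ∧ □(□◇¬a ∧ c)):
1. ¬(c ∧ □(□◇¬a ∧ c)), 0
2. ¬□(□◇¬a ∧ c), 0
3. ¬(□◇¬a ∧ c), 1
4. ¬c, 1
Accessibility: 0R0, 0R1, 1R0, 1R1
The negation has an open branch (countermodel exists).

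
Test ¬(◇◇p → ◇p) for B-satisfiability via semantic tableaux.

Satisfiable

1. ¬(◇◇p → ◇p), 0
2. ◇◇p, 0   [¬→-rule on 1]
3. ¬◇p, 0   [¬→-rule on 1]
4. ¬p, 0   [¬◇-rule on 3 via 0R0]
5. ◇p, 1   [◇-rule on 2: fresh world 1, 0R1]
6. ¬p, 1   [¬◇-rule on 3 via 0R1]
7. p, 2   [◇-rule on 5: fresh world 2, 1R2]
Accessibility: 0R0, 0R1, 1R0, 1R1, 1R2, 2R1, 2R2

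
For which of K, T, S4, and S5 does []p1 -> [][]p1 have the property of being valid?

S4, S5

S4-tableau for the negation ~([]p1 -> [][]p1):
1. ~([]p1 -> [][]p1), w0
2. []p1, w0   [~->-rule on 1]
3. ~[][]p1, w0   [~->-rule on 1]
4. p1, w0   [[]-rule on 2 via w0Rw0]
5. ~[]p1, w1   [~[]-rule on 3: fresh world w1, w0Rw1]
6. p1, w1   [[]-rule on 2 via w0Rw1]
7. ~p1, w2   [~[]-rule on 5: fresh world w2, w1Rw2]
8. p1, w2   [[]-rule on 2 via w0Rw2]
Accessibility: w0Rw0, w0Rw1, w0Rw2, w1Rw1, w1Rw2, w2Rw2
Branch closes: p1 and ~p1 both at w2.
Every branch closes (one shown): valid in S4, hence also in S5 (every theorem of S4 is a theorem of S5).
T-tableau for the negation ~([]p1 -> [][]p1):
1. ~([]p1 -> [][]p1), w0
2. []p1, w0   [~->-rule on 1]
3. ~[][]p1, w0   [~->-rule on 1]
4. p1, w0   [[]-rule on 2 via w0Rw0]
5. ~[]p1, w1   [~[]-rule on 3: fresh world w1, w0Rw1]
6. p1, w1   [[]-rule on 2 via w0Rw1]
7. ~p1, w2   [~[]-rule on 5: fresh world w2, w1Rw2]
Accessibility: w0Rw0, w0Rw1, w1Rw1, w1Rw2, w2Rw2
Complete open branch: countermodel on a T-frame, so not valid in T, nor in K (the same frame is also a K-frame).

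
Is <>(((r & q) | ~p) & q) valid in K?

Tableau for the negation ~<>(((r & q) | ~p) & q):
1. ~<>(((r & q) | ~p) & q), w0
The negation has an open branch (countermodel exists).

Not valid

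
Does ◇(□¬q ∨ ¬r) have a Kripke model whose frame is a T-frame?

1. ◇(□¬q ∨ ¬r), u
2. □¬q ∨ ¬r, v   [◇-rule on 1: fresh world v, uRv]
3. ¬r, v   [∨-rule on 2 (branches; this branch)]
Accessibility: uRu, uRv, vRv

Satisfiable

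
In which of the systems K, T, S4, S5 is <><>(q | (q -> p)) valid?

T, S4, S5

T-tableau for the negation ~<><>(q | (q -> p)):
1. ~<><>(q | (q -> p)), w0
2. ~<>(q | (q -> p)), w0   [~<>-rule on 1 via w0Rw0]
3. ~(q | (q -> p)), w0   [~<>-rule on 2 via w0Rw0]
4. ~q, w0   [~|-rule on 3]
5. ~(q -> p), w0   [~|-rule on 3]
6. q, w0   [~->-rule on 5]
7. ~p, w0   [~->-rule on 5]
Accessibility: w0Rw0
Branch closes: q and ~q both at w0.
Every branch closes (one shown): valid in T, hence also in S4, S5 (every theorem of T is a theorem of S4 and S5).
K-tableau for the negation ~<><>(q | (q -> p)):
1. ~<><>(q | (q -> p)), w0
Complete open branch: countermodel on a K-frame, so not valid in K.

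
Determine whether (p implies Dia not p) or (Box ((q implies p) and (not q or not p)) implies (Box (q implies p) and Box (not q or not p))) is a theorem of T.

Valid

Tableau for the negation not ((p implies Dia not p) or (Box ((q implies p) and (not q or not p)) implies (Box (q implies p) and Box (not q or not p)))):
1. not ((p implies Dia not p) or (Box ((q implies p) and (not q or not p)) implies (Box (q implies p) and Box (not q or not p)))), 0
2. not (p implies Dia not p), 0   [neg-or-rule on 1]
3. not (Box ((q implies p) and (not q or not p)) implies (Box (q implies p) and Box (not q or not p))), 0   [neg-or-rule on 1]
4. p, 0   [neg-implies-rule on 2]
5. not Dia not p, 0   [neg-implies-rule on 2]
6. Box ((q implies p) and (not q or not p)), 0   [neg-implies-rule on 3]
7. not (Box (q implies p) and Box (not q or not p)), 0   [neg-implies-rule on 3]
8. (q implies p) and (not q or not p), 0   [Box-rule on 6 via 0R0]
9. q implies p, 0   [and-rule on 8]
10. not q or not p, 0   [and-rule on 8]
11. not Box (not q or not p), 0   [neg-and-rule on 7 (branches; this branch)]
12. not q, 0   [or-rule on 10 (branches; this branch)]
13. not (not q or not p), 1   [neg-Box-rule on 11: fresh world 1, 0R1]
14. q, 1   [neg-or-rule on 13]
15. p, 1   [neg-or-rule on 13]
16. (q implies p) and (not q or not p), 1   [Box-rule on 6 via 0R1]
17. q implies p, 1   [and-rule on 16]
18. not q or not p, 1   [and-rule on 16]
19. not p, 1   [or-rule on 18 (branches; this branch)]
Accessibility: 0R0, 0R1, 1R1
Branch closes: p and not p both at 1.
All branches of the negation close; one closing branch shown above.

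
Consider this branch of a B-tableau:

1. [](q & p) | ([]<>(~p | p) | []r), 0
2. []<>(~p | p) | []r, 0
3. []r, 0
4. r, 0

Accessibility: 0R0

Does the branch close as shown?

No world carries both an atom and its negation.

Not closed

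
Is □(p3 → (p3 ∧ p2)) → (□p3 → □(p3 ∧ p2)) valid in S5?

Tableau for the negation ¬(□(p3 → (p3 ∧ p2)) → (□p3 → □(p3 ∧ p2))):
1. ¬(□(p3 → (p3 ∧ p2)) → (□p3 → □(p3 ∧ p2))), 0
2. □(p3 → (p3 ∧ p2)), 0
3. ¬(□p3 → □(p3 ∧ p2)), 0
4. □p3, 0
5. ¬□(p3 ∧ p2), 0
6. p3 → (p3 ∧ p2), 0
7. p3, 0
8. p3 ∧ p2, 0
9. p2, 0
10. ¬(p3 ∧ p2), 1
11. p3 → (p3 ∧ p2), 1
12. p3, 1
13. ¬p2, 1
14. p3 ∧ p2, 1
15. p2, 1
Accessibility: 0R0, 0R1, 1R0, 1R1
Branch closes: p2 and ¬p2 both at 1.
Every branch of the negation's tableau closes; the branch above is one of them.

Yes, valid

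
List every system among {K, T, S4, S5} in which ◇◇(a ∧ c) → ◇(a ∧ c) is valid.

S4, S5

S4-tableau for the negation ¬(◇◇(a ∧ c) → ◇(a ∧ c)):
1. ¬(◇◇(a ∧ c) → ◇(a ∧ c)), w0
2. ◇◇(a ∧ c), w0
3. ¬◇(a ∧ c), w0
4. ¬(a ∧ c), w0
5. ¬c, w0
6. ◇(a ∧ c), w1
7. ¬(a ∧ c), w1
8. ¬c, w1
9. a ∧ c, w2
10. a, w2
11. c, w2
12. ¬(a ∧ c), w2
13. ¬c, w2
Accessibility: w0Rw0, w0Rw1, w0Rw2, w1Rw1, w1Rw2, w2Rw2
Branch closes: c and ¬c both at w2.
Every branch closes (one shown): valid in S4, hence also in S5 (every theorem of S4 is a theorem of S5).
T-tableau for the negation ¬(◇◇(a ∧ c) → ◇(a ∧ c)):
1. ¬(◇◇(a ∧ c) → ◇(a ∧ c)), w0
2. ◇◇(a ∧ c), w0
3. ¬◇(a ∧ c), w0
4. ¬(a ∧ c), w0
5. ¬c, w0
6. ◇(a ∧ c), w1
7. ¬(a ∧ c), w1
8. ¬c, w1
9. a ∧ c, w2
10. a, w2
11. c, w2
Accessibility: w0Rw0, w0Rw1, w1Rw1, w1Rw2, w2Rw2
Complete open branch: countermodel on a T-frame, so not valid in T, nor in K (the same frame is also a K-frame).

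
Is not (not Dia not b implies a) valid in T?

No, not valid

Tableau for the negation not Dia not b implies a:
1. not Dia not b implies a, u
2. a, u   [implies-rule on 1 (branches; this branch)]
Accessibility: uRu
The negation has an open branch (countermodel exists).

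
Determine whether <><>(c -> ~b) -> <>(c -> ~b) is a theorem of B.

Tableau for the negation ~(<><>(c -> ~b) -> <>(c -> ~b)):
1. ~(<><>(c -> ~b) -> <>(c -> ~b)), 0
2. <><>(c -> ~b), 0   [~->-rule on 1]
3. ~<>(c -> ~b), 0   [~->-rule on 1]
4. ~(c -> ~b), 0   [~<>-rule on 3 via 0R0]
5. c, 0   [~->-rule on 4]
6. b, 0   [~->-rule on 4]
7. <>(c -> ~b), 1   [<>-rule on 2: fresh world 1, 0R1]
8. ~(c -> ~b), 1   [~<>-rule on 3 via 0R1]
9. c, 1   [~->-rule on 8]
10. b, 1   [~->-rule on 8]
11. c -> ~b, 2   [<>-rule on 7: fresh world 2, 1R2]
12. ~b, 2   [->-rule on 11 (branches; this branch)]
Accessibility: 0R0, 0R1, 1R0, 1R1, 1R2, 2R1, 2R2
The negation has an open branch (countermodel exists).

No, not valid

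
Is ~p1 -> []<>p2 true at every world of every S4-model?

No, not valid

Tableau for the negation ~(~p1 -> []<>p2):
1. ~(~p1 -> []<>p2), w0
2. ~p1, w0
3. ~[]<>p2, w0
4. ~<>p2, w1
5. ~p2, w1
Accessibility: w0Rw0, w0Rw1, w1Rw1
The negation has an open branch (countermodel exists).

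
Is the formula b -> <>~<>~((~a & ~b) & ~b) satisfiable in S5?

Satisfiable (open branch found)

1. b -> <>~<>~((~a & ~b) & ~b), 0
2. <>~<>~((~a & ~b) & ~b), 0
3. ~<>~((~a & ~b) & ~b), 1
4. (~a & ~b) & ~b, 0
5. ~a & ~b, 0
6. ~b, 0
7. ~a, 0
8. (~a & ~b) & ~b, 1
9. ~a & ~b, 1
10. ~b, 1
11. ~a, 1
Accessibility: 0R0, 0R1, 1R0, 1R1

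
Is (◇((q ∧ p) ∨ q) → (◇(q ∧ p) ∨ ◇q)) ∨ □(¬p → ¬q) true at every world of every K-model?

Valid in K

Tableau for the negation ¬((◇((q ∧ p) ∨ q) → (◇(q ∧ p) ∨ ◇q)) ∨ □(¬p → ¬q)):
1. ¬((◇((q ∧ p) ∨ q) → (◇(q ∧ p) ∨ ◇q)) ∨ □(¬p → ¬q)), u
2. ¬(◇((q ∧ p) ∨ q) → (◇(q ∧ p) ∨ ◇q)), u
3. ¬□(¬p → ¬q), u
4. ◇((q ∧ p) ∨ q), u
5. ¬(◇(q ∧ p) ∨ ◇q), u
6. ¬◇(q ∧ p), u
7. ¬◇q, u
8. ¬(¬p → ¬q), v
9. ¬p, v
10. q, v
11. ¬(q ∧ p), v
12. ¬q, v
Accessibility: uRv
Branch closes: q and ¬q both at v.
All branches of the negation close; one closing branch shown above.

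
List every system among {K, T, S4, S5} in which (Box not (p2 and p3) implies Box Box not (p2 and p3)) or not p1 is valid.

S4, S5

S4-tableau for the negation not ((Box not (p2 and p3) implies Box Box not (p2 and p3)) or not p1):
1. not ((Box not (p2 and p3) implies Box Box not (p2 and p3)) or not p1), 0
2. not (Box not (p2 and p3) implies Box Box not (p2 and p3)), 0
3. p1, 0
4. Box not (p2 and p3), 0
5. not Box Box not (p2 and p3), 0
6. not (p2 and p3), 0
7. not p3, 0
8. not Box not (p2 and p3), 1
9. not (p2 and p3), 1
10. not p3, 1
11. p2 and p3, 2
12. p2, 2
13. p3, 2
14. not (p2 and p3), 2
15. not p3, 2
Accessibility: 0R0, 0R1, 0R2, 1R1, 1R2, 2R2
Branch closes: p3 and not p3 both at 2.
Every branch closes (one shown): valid in S4, hence also in S5 (every theorem of S4 is a theorem of S5).
T-tableau for the negation not ((Box not (p2 and p3) implies Box Box not (p2 and p3)) or not p1):
1. not ((Box not (p2 and p3) implies Box Box not (p2 and p3)) or not p1), 0
2. not (Box not (p2 and p3) implies Box Box not (p2 and p3)), 0
3. p1, 0
4. Box not (p2 and p3), 0
5. not Box Box not (p2 and p3), 0
6. not (p2 and p3), 0
7. not p3, 0
8. not Box not (p2 and p3), 1
9. not (p2 and p3), 1
10. not p3, 1
11. p2 and p3, 2
12. p2, 2
13. p3, 2
Accessibility: 0R0, 0R1, 1R1, 1R2, 2R2
Complete open branch: countermodel on a T-frame, so not valid in T, nor in K (the same frame is also a K-frame).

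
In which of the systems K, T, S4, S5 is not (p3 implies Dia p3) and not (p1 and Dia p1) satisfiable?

K-tableau for the formula:
1. not (p3 implies Dia p3) and not (p1 and Dia p1), w0
2. not (p3 implies Dia p3), w0
3. not (p1 and Dia p1), w0
4. p3, w0
5. not Dia p3, w0
6. not Dia p1, w0
Complete open branch: satisfiable in K.
T-tableau for the formula:
1. not (p3 implies Dia p3) and not (p1 and Dia p1), w0
2. not (p3 implies Dia p3), w0
3. not (p1 and Dia p1), w0
4. p3, w0
5. not Dia p3, w0
6. not p3, w0
Accessibility: w0Rw0
Branch closes: p3 and not p3 both at w0.
Every branch closes (one shown): unsatisfiable in T, hence also in S4, S5 (every S4/S5-frame is a T-frame).

K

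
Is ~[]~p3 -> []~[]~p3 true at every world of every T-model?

Tableau for the negation ~(~[]~p3 -> []~[]~p3):
1. ~(~[]~p3 -> []~[]~p3), 0
2. ~[]~p3, 0
3. ~[]~[]~p3, 0
4. p3, 1
5. []~p3, 2
6. ~p3, 2
Accessibility: 0R0, 0R1, 0R2, 1R1, 2R2
The negation has an open branch (countermodel exists).

Not valid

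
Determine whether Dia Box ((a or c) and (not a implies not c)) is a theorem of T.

Invalid (countermodel exists)

Tableau for the negation not Dia Box ((a or c) and (not a implies not c)):
1. not Dia Box ((a or c) and (not a implies not c)), u
2. not Box ((a or c) and (not a implies not c)), u
3. not ((a or c) and (not a implies not c)), v
4. not Box ((a or c) and (not a implies not c)), v
5. not (not a implies not c), v
6. not a, v
7. c, v
8. not ((a or c) and (not a implies not c)), w
9. not (not a implies not c), w
10. not a, w
11. c, w
Accessibility: uRu, uRv, vRv, vRw, wRw
The negation has an open branch (countermodel exists).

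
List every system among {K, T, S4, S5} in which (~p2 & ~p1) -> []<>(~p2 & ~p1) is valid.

S5-tableau for the negation ~((~p2 & ~p1) -> []<>(~p2 & ~p1)):
1. ~((~p2 & ~p1) -> []<>(~p2 & ~p1)), 0
2. ~p2 & ~p1, 0
3. ~[]<>(~p2 & ~p1), 0
4. ~p2, 0
5. ~p1, 0
6. ~<>(~p2 & ~p1), 1
7. ~(~p2 & ~p1), 0
8. ~(~p2 & ~p1), 1
9. p1, 0
Accessibility: 0R0, 0R1, 1R0, 1R1
Branch closes: p1 and ~p1 both at 0.
Every branch closes (one shown): valid in S5.
S4-tableau for the negation ~((~p2 & ~p1) -> []<>(~p2 & ~p1)):
1. ~((~p2 & ~p1) -> []<>(~p2 & ~p1)), 0
2. ~p2 & ~p1, 0
3. ~[]<>(~p2 & ~p1), 0
4. ~p2, 0
5. ~p1, 0
6. ~<>(~p2 & ~p1), 1
7. ~(~p2 & ~p1), 1
8. p1, 1
Accessibility: 0R0, 0R1, 1R1
Complete open branch: countermodel on an S4-frame, so not valid in S4, nor in K, T (the same frame is also a K-frame and a T-frame).

S5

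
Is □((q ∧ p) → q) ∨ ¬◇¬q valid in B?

Valid

Tableau for the negation ¬(□((q ∧ p) → q) ∨ ¬◇¬q):
1. ¬(□((q ∧ p) → q) ∨ ¬◇¬q), w0
2. ¬□((q ∧ p) → q), w0
3. ◇¬q, w0
4. ¬((q ∧ p) → q), w1
5. q ∧ p, w1
6. ¬q, w1
7. q, w1
8. p, w1
Accessibility: w0Rw0, w0Rw1, w1Rw0, w1Rw1
Branch closes: q and ¬q both at w1.
All branches of the negation close; one closing branch shown above.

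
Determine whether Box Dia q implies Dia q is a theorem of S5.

Tableau for the negation not (Box Dia q implies Dia q):
1. not (Box Dia q implies Dia q), w0
2. Box Dia q, w0   [neg-implies-rule on 1]
3. not Dia q, w0   [neg-implies-rule on 1]
4. Dia q, w0   [Box-rule on 2 via w0Rw0]
5. not q, w0   [neg-Dia-rule on 3 via w0Rw0]
6. q, w1   [Dia-rule on 4: fresh world w1, w0Rw1]
7. Dia q, w1   [Box-rule on 2 via w0Rw1]
8. not q, w1   [neg-Dia-rule on 3 via w0Rw1]
Accessibility: w0Rw0, w0Rw1, w1Rw0, w1Rw1
Branch closes: q and not q both at w1.
Every branch of the negation's tableau closes; the branch above is one of them.

Yes, valid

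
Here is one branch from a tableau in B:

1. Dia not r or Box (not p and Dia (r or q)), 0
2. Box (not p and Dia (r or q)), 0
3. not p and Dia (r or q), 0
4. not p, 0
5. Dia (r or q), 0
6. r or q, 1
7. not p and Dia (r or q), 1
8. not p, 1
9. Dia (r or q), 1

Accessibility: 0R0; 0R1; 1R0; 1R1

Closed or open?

No atom appears with both signs at the same world.

Not closed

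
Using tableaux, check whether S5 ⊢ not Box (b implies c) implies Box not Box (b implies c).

Tableau for the negation not (not Box (b implies c) implies Box not Box (b implies c)):
1. not (not Box (b implies c) implies Box not Box (b implies c)), u
2. not Box (b implies c), u   [neg-implies-rule on 1]
3. not Box not Box (b implies c), u   [neg-implies-rule on 1]
4. not (b implies c), v   [neg-Box-rule on 2: fresh world v, uRv]
5. b, v   [neg-implies-rule on 4]
6. not c, v   [neg-implies-rule on 4]
7. Box (b implies c), w   [neg-Box-rule on 3: fresh world w, uRw]
8. b implies c, u   [Box-rule on 7 via wRu]
9. b implies c, v   [Box-rule on 7 via wRv]
10. b implies c, w   [Box-rule on 7 via wRw]
11. c, u   [implies-rule on 8 (branches; this branch)]
12. c, v   [implies-rule on 9 (branches; this branch)]
Accessibility: uRu, uRv, uRw, vRu, vRv, vRw, wRu, wRv, wRw
Branch closes: c and not c both at v.
Every branch of the negation's tableau closes; the branch above is one of them.

Valid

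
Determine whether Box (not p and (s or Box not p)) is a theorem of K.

Tableau for the negation not Box (not p and (s or Box not p)):
1. not Box (not p and (s or Box not p)), 0
2. not (not p and (s or Box not p)), 1
3. not (s or Box not p), 1
4. not s, 1
5. not Box not p, 1
6. p, 2
Accessibility: 0R1, 1R2
The negation has an open branch (countermodel exists).

No, not valid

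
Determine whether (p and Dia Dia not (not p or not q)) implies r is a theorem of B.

Tableau for the negation not ((p and Dia Dia not (not p or not q)) implies r):
1. not ((p and Dia Dia not (not p or not q)) implies r), w0
2. p and Dia Dia not (not p or not q), w0
3. not r, w0
4. p, w0
5. Dia Dia not (not p or not q), w0
6. Dia not (not p or not q), w1
7. not (not p or not q), w2
8. p, w2
9. q, w2
Accessibility: w0Rw0, w0Rw1, w1Rw0, w1Rw1, w1Rw2, w2Rw1, w2Rw2
The negation has an open branch (countermodel exists).

No, not valid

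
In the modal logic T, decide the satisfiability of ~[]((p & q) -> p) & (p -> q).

1. ~[]((p & q) -> p) & (p -> q), u
2. ~[]((p & q) -> p), u
3. p -> q, u
4. q, u
5. ~((p & q) -> p), v
6. p & q, v
7. ~p, v
8. p, v
9. q, v
Accessibility: uRu, uRv, vRv
Branch closes: p and ~p both at v.
(One branch shown.) All branches close.

No, unsatisfiable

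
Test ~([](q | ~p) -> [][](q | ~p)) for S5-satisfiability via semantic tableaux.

1. ~([](q | ~p) -> [][](q | ~p)), u
2. [](q | ~p), u
3. ~[][](q | ~p), u
4. q | ~p, u
5. ~p, u
6. ~[](q | ~p), v
7. q | ~p, v
8. ~p, v
9. ~(q | ~p), w
10. ~q, w
11. p, w
12. q | ~p, w
13. ~p, w
Accessibility: uRu, uRv, uRw, vRu, vRv, vRw, wRu, wRv, wRw
Branch closes: p and ~p both at w.
All branches of the tableau close; one closing branch shown above.

No, unsatisfiable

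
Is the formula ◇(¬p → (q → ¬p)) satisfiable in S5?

1. ◇(¬p → (q → ¬p)), 0
2. ¬p → (q → ¬p), 1
3. q → ¬p, 1
4. ¬p, 1
Accessibility: 0R0, 0R1, 1R0, 1R1

Satisfiable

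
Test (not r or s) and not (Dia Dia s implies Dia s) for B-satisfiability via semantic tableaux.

1. (not r or s) and not (Dia Dia s implies Dia s), u
2. not r or s, u   [and-rule on 1]
3. not (Dia Dia s implies Dia s), u   [and-rule on 1]
4. Dia Dia s, u   [neg-implies-rule on 3]
5. not Dia s, u   [neg-implies-rule on 3]
6. not s, u   [neg-Dia-rule on 5 via uRu]
7. not r, u   [or-rule on 2 (branches; this branch)]
8. Dia s, v   [Dia-rule on 4: fresh world v, uRv]
9. not s, v   [neg-Dia-rule on 5 via uRv]
10. s, w   [Dia-rule on 8: fresh world w, vRw]
Accessibility: uRu, uRv, vRu, vRv, vRw, wRv, wRw

Satisfiable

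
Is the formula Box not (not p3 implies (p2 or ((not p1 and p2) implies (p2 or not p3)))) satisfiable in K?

Satisfiable

1. Box not (not p3 implies (p2 or ((not p1 and p2) implies (p2 or not p3)))), u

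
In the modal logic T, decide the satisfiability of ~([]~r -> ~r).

Unsatisfiable (every branch closes)

1. ~([]~r -> ~r), 0
2. []~r, 0
3. r, 0
4. ~r, 0
Accessibility: 0R0
Branch closes: r and ~r both at 0.
(One branch shown.) All branches close.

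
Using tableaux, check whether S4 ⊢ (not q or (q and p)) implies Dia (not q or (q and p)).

Yes, valid

Tableau for the negation not ((not q or (q and p)) implies Dia (not q or (q and p))):
1. not ((not q or (q and p)) implies Dia (not q or (q and p))), 0
2. not q or (q and p), 0   [neg-implies-rule on 1]
3. not Dia (not q or (q and p)), 0   [neg-implies-rule on 1]
4. not (not q or (q and p)), 0   [neg-Dia-rule on 3 via 0R0]
5. q, 0   [neg-or-rule on 4]
6. not (q and p), 0   [neg-or-rule on 4]
7. q and p, 0   [or-rule on 2 (branches; this branch)]
8. p, 0   [and-rule on 7]
9. not p, 0   [neg-and-rule on 6 (branches; this branch)]
Accessibility: 0R0
Branch closes: p and not p both at 0.
All branches of the negation close; one closing branch shown above.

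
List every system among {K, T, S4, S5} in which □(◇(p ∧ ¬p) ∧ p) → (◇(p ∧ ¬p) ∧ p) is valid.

T, S4, S5

K-tableau for the negation ¬(□(◇(p ∧ ¬p) ∧ p) → (◇(p ∧ ¬p) ∧ p)):
1. ¬(□(◇(p ∧ ¬p) ∧ p) → (◇(p ∧ ¬p) ∧ p)), u
2. □(◇(p ∧ ¬p) ∧ p), u
3. ¬(◇(p ∧ ¬p) ∧ p), u
4. ¬p, u
Complete open branch: countermodel on a K-frame, so not valid in K.
T-tableau for the negation ¬(□(◇(p ∧ ¬p) ∧ p) → (◇(p ∧ ¬p) ∧ p)):
1. ¬(□(◇(p ∧ ¬p) ∧ p) → (◇(p ∧ ¬p) ∧ p)), u
2. □(◇(p ∧ ¬p) ∧ p), u
3. ¬(◇(p ∧ ¬p) ∧ p), u
4. ◇(p ∧ ¬p) ∧ p, u
5. ◇(p ∧ ¬p), u
6. p, u
7. ¬◇(p ∧ ¬p), u
8. ¬(p ∧ ¬p), u
9. p ∧ ¬p, v
10. p, v
11. ¬p, v
Accessibility: uRu, uRv, vRv
Branch closes: p and ¬p both at v.
Every branch closes (one shown): valid in T, hence also in S4, S5 (every theorem of T is a theorem of S4 and S5).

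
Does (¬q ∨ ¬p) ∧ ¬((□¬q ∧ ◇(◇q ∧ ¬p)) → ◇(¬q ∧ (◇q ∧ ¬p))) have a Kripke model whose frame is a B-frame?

1. (¬q ∨ ¬p) ∧ ¬((□¬q ∧ ◇(◇q ∧ ¬p)) → ◇(¬q ∧ (◇q ∧ ¬p))), w0
2. ¬q ∨ ¬p, w0
3. ¬((□¬q ∧ ◇(◇q ∧ ¬p)) → ◇(¬q ∧ (◇q ∧ ¬p))), w0
4. □¬q ∧ ◇(◇q ∧ ¬p), w0
5. ¬◇(¬q ∧ (◇q ∧ ¬p)), w0
6. □¬q, w0
7. ◇(◇q ∧ ¬p), w0
8. ¬(¬q ∧ (◇q ∧ ¬p)), w0
9. ¬q, w0
10. ¬p, w0
11. ¬(◇q ∧ ¬p), w0
12. ¬◇q, w0
13. ◇q ∧ ¬p, w1
14. ◇q, w1
15. ¬p, w1
16. ¬(¬q ∧ (◇q ∧ ¬p)), w1
17. ¬q, w1
18. ¬(◇q ∧ ¬p), w1
19. ¬◇q, w1
20. q, w2
21. ¬q, w2
Accessibility: w0Rw0, w0Rw1, w1Rw0, w1Rw1, w1Rw2, w2Rw1, w2Rw2
Branch closes: q and ¬q both at w2.
Every branch closes; the branch above is one of them.

Unsatisfiable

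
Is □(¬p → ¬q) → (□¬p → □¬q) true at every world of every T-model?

Tableau for the negation ¬(□(¬p → ¬q) → (□¬p → □¬q)):
1. ¬(□(¬p → ¬q) → (□¬p → □¬q)), w0
2. □(¬p → ¬q), w0   [¬→-rule on 1]
3. ¬(□¬p → □¬q), w0   [¬→-rule on 1]
4. □¬p, w0   [¬→-rule on 3]
5. ¬□¬q, w0   [¬→-rule on 3]
6. ¬p → ¬q, w0   [□-rule on 2 via w0Rw0]
7. ¬p, w0   [□-rule on 4 via w0Rw0]
8. ¬q, w0   [→-rule on 6 (branches; this branch)]
9. q, w1   [¬□-rule on 5: fresh world w1, w0Rw1]
10. ¬p → ¬q, w1   [□-rule on 2 via w0Rw1]
11. ¬p, w1   [□-rule on 4 via w0Rw1]
12. ¬q, w1   [→-rule on 10 (branches; this branch)]
Accessibility: w0Rw0, w0Rw1, w1Rw1
Branch closes: q and ¬q both at w1.
All branches of the negation close; one closing branch shown above.

Yes, valid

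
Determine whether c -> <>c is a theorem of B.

Tableau for the negation ~(c -> <>c):
1. ~(c -> <>c), u
2. c, u
3. ~<>c, u
4. ~c, u
Accessibility: uRu
Branch closes: c and ~c both at u.
Every branch of the negation's tableau closes; the branch above is one of them.

Yes, valid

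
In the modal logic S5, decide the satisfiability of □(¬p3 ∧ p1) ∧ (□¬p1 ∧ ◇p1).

1. □(¬p3 ∧ p1) ∧ (□¬p1 ∧ ◇p1), 0
2. □(¬p3 ∧ p1), 0
3. □¬p1 ∧ ◇p1, 0
4. □¬p1, 0
5. ◇p1, 0
6. ¬p3 ∧ p1, 0
7. ¬p3, 0
8. p1, 0
9. ¬p1, 0
Accessibility: 0R0
Branch closes: p1 and ¬p1 both at 0.
(One branch shown.) All branches close.

Unsatisfiable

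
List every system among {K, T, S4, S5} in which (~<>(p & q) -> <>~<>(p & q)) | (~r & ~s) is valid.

T, S4, S5

K-tableau for the negation ~((~<>(p & q) -> <>~<>(p & q)) | (~r & ~s)):
1. ~((~<>(p & q) -> <>~<>(p & q)) | (~r & ~s)), w0
2. ~(~<>(p & q) -> <>~<>(p & q)), w0   [~|-rule on 1]
3. ~(~r & ~s), w0   [~|-rule on 1]
4. ~<>(p & q), w0   [~->-rule on 2]
5. ~<>~<>(p & q), w0   [~->-rule on 2]
6. s, w0   [~&-rule on 3 (branches; this branch)]
Complete open branch: countermodel on a K-frame, so not valid in K.
T-tableau for the negation ~((~<>(p & q) -> <>~<>(p & q)) | (~r & ~s)):
1. ~((~<>(p & q) -> <>~<>(p & q)) | (~r & ~s)), w0
2. ~(~<>(p & q) -> <>~<>(p & q)), w0   [~|-rule on 1]
3. ~(~r & ~s), w0   [~|-rule on 1]
4. ~<>(p & q), w0   [~->-rule on 2]
5. ~<>~<>(p & q), w0   [~->-rule on 2]
6. ~(p & q), w0   [~<>-rule on 4 via w0Rw0]
7. <>(p & q), w0   [~<>-rule on 5 via w0Rw0]
8. s, w0   [~&-rule on 3 (branches; this branch)]
9. ~q, w0   [~&-rule on 6 (branches; this branch)]
10. p & q, w1   [<>-rule on 7: fresh world w1, w0Rw1]
11. p, w1   [&-rule on 10]
12. q, w1   [&-rule on 10]
13. ~(p & q), w1   [~<>-rule on 4 via w0Rw1]
14. <>(p & q), w1   [~<>-rule on 5 via w0Rw1]
15. ~q, w1   [~&-rule on 13 (branches; this branch)]
Accessibility: w0Rw0, w0Rw1, w1Rw1
Branch closes: q and ~q both at w1.
Every branch closes (one shown): valid in T, hence also in S4, S5 (every theorem of T is a theorem of S4 and S5).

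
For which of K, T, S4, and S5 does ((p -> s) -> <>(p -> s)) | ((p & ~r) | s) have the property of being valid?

T, S4, S5

T-tableau for the negation ~(((p -> s) -> <>(p -> s)) | ((p & ~r) | s)):
1. ~(((p -> s) -> <>(p -> s)) | ((p & ~r) | s)), u
2. ~((p -> s) -> <>(p -> s)), u   [~|-rule on 1]
3. ~((p & ~r) | s), u   [~|-rule on 1]
4. p -> s, u   [~->-rule on 2]
5. ~<>(p -> s), u   [~->-rule on 2]
6. ~(p & ~r), u   [~|-rule on 3]
7. ~s, u   [~|-rule on 3]
8. ~(p -> s), u   [~<>-rule on 5 via uRu]
9. p, u   [~->-rule on 8]
10. s, u   [->-rule on 4 (branches; this branch)]
Accessibility: uRu
Branch closes: s and ~s both at u.
Every branch closes (one shown): valid in T, hence also in S4, S5 (every theorem of T is a theorem of S4 and S5).
K-tableau for the negation ~(((p -> s) -> <>(p -> s)) | ((p & ~r) | s)):
1. ~(((p -> s) -> <>(p -> s)) | ((p & ~r) | s)), u
2. ~((p -> s) -> <>(p -> s)), u   [~|-rule on 1]
3. ~((p & ~r) | s), u   [~|-rule on 1]
4. p -> s, u   [~->-rule on 2]
5. ~<>(p -> s), u   [~->-rule on 2]
6. ~(p & ~r), u   [~|-rule on 3]
7. ~s, u   [~|-rule on 3]
8. ~p, u   [->-rule on 4 (branches; this branch)]
9. r, u   [~&-rule on 6 (branches; this branch)]
Complete open branch: countermodel on a K-frame, so not valid in K.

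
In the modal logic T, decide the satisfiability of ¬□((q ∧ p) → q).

1. ¬□((q ∧ p) → q), w0
2. ¬((q ∧ p) → q), w1
3. q ∧ p, w1
4. ¬q, w1
5. q, w1
6. p, w1
Accessibility: w0Rw0, w0Rw1, w1Rw1
Branch closes: q and ¬q both at w1.
All branches of the tableau close; one closing branch shown above.

No, unsatisfiable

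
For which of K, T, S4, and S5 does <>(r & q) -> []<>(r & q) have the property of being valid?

S5-tableau for the negation ~(<>(r & q) -> []<>(r & q)):
1. ~(<>(r & q) -> []<>(r & q)), u
2. <>(r & q), u
3. ~[]<>(r & q), u
4. r & q, v
5. r, v
6. q, v
7. ~<>(r & q), w
8. ~(r & q), u
9. ~(r & q), v
10. ~(r & q), w
11. ~q, u
12. ~q, v
Accessibility: uRu, uRv, uRw, vRu, vRv, vRw, wRu, wRv, wRw
Branch closes: q and ~q both at v.
Every branch closes (one shown): valid in S5.
S4-tableau for the negation ~(<>(r & q) -> []<>(r & q)):
1. ~(<>(r & q) -> []<>(r & q)), u
2. <>(r & q), u
3. ~[]<>(r & q), u
4. r & q, v
5. r, v
6. q, v
7. ~<>(r & q), w
8. ~(r & q), w
9. ~q, w
Accessibility: uRu, uRv, uRw, vRv, wRw
Complete open branch: countermodel on an S4-frame, so not valid in S4, nor in K, T (the same frame is also a K-frame and a T-frame).

S5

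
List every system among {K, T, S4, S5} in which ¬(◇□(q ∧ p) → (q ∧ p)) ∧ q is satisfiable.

K, T, S4

S5-tableau for the formula:
1. ¬(◇□(q ∧ p) → (q ∧ p)) ∧ q, w0
2. ¬(◇□(q ∧ p) → (q ∧ p)), w0   [∧-rule on 1]
3. q, w0   [∧-rule on 1]
4. ◇□(q ∧ p), w0   [¬→-rule on 2]
5. ¬(q ∧ p), w0   [¬→-rule on 2]
6. ¬p, w0   [¬∧-rule on 5 (branches; this branch)]
7. □(q ∧ p), w1   [◇-rule on 4: fresh world w1, w0Rw1]
8. q ∧ p, w0   [□-rule on 7 via w1Rw0]
9. p, w0   [∧-rule on 8]
Accessibility: w0Rw0, w0Rw1, w1Rw0, w1Rw1
Branch closes: p and ¬p both at w0.
Every branch closes (one shown): unsatisfiable in S5.
S4-tableau for the formula:
1. ¬(◇□(q ∧ p) → (q ∧ p)) ∧ q, w0
2. ¬(◇□(q ∧ p) → (q ∧ p)), w0   [∧-rule on 1]
3. q, w0   [∧-rule on 1]
4. ◇□(q ∧ p), w0   [¬→-rule on 2]
5. ¬(q ∧ p), w0   [¬→-rule on 2]
6. ¬p, w0   [¬∧-rule on 5 (branches; this branch)]
7. □(q ∧ p), w1   [◇-rule on 4: fresh world w1, w0Rw1]
8. q ∧ p, w1   [□-rule on 7 via w1Rw1]
9. q, w1   [∧-rule on 8]
10. p, w1   [∧-rule on 8]
Accessibility: w0Rw0, w0Rw1, w1Rw1
Complete open branch: satisfiable in S4, hence also in K, T (this S4-model is also a K-model and a T-model).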